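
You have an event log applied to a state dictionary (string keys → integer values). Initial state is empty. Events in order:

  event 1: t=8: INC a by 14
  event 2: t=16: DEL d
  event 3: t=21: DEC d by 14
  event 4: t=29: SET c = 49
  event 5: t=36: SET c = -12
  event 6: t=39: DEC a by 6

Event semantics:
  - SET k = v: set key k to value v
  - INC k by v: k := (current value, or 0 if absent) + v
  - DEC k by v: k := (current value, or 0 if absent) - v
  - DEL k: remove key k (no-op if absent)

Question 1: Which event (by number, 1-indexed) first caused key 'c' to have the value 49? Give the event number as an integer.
Answer: 4

Derivation:
Looking for first event where c becomes 49:
  event 4: c (absent) -> 49  <-- first match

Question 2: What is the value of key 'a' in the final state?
Track key 'a' through all 6 events:
  event 1 (t=8: INC a by 14): a (absent) -> 14
  event 2 (t=16: DEL d): a unchanged
  event 3 (t=21: DEC d by 14): a unchanged
  event 4 (t=29: SET c = 49): a unchanged
  event 5 (t=36: SET c = -12): a unchanged
  event 6 (t=39: DEC a by 6): a 14 -> 8
Final: a = 8

Answer: 8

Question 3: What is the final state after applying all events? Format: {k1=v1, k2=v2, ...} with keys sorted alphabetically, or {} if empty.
Answer: {a=8, c=-12, d=-14}

Derivation:
  after event 1 (t=8: INC a by 14): {a=14}
  after event 2 (t=16: DEL d): {a=14}
  after event 3 (t=21: DEC d by 14): {a=14, d=-14}
  after event 4 (t=29: SET c = 49): {a=14, c=49, d=-14}
  after event 5 (t=36: SET c = -12): {a=14, c=-12, d=-14}
  after event 6 (t=39: DEC a by 6): {a=8, c=-12, d=-14}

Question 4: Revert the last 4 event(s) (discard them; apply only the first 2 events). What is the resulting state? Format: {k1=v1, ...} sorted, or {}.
Answer: {a=14}

Derivation:
Keep first 2 events (discard last 4):
  after event 1 (t=8: INC a by 14): {a=14}
  after event 2 (t=16: DEL d): {a=14}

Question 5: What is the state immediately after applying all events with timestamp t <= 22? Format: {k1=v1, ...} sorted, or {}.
Answer: {a=14, d=-14}

Derivation:
Apply events with t <= 22 (3 events):
  after event 1 (t=8: INC a by 14): {a=14}
  after event 2 (t=16: DEL d): {a=14}
  after event 3 (t=21: DEC d by 14): {a=14, d=-14}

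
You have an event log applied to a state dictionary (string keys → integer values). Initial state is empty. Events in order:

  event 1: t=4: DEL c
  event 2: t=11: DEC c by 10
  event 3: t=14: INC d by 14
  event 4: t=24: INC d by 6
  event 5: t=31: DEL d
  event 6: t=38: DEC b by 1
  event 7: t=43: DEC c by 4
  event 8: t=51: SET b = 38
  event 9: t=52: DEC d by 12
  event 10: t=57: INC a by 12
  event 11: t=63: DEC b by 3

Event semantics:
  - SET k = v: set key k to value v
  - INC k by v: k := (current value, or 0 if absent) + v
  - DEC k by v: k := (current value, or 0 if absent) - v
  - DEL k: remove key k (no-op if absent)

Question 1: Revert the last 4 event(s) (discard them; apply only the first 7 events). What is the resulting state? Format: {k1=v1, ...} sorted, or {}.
Keep first 7 events (discard last 4):
  after event 1 (t=4: DEL c): {}
  after event 2 (t=11: DEC c by 10): {c=-10}
  after event 3 (t=14: INC d by 14): {c=-10, d=14}
  after event 4 (t=24: INC d by 6): {c=-10, d=20}
  after event 5 (t=31: DEL d): {c=-10}
  after event 6 (t=38: DEC b by 1): {b=-1, c=-10}
  after event 7 (t=43: DEC c by 4): {b=-1, c=-14}

Answer: {b=-1, c=-14}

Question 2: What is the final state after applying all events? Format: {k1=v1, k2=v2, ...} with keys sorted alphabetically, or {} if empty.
Answer: {a=12, b=35, c=-14, d=-12}

Derivation:
  after event 1 (t=4: DEL c): {}
  after event 2 (t=11: DEC c by 10): {c=-10}
  after event 3 (t=14: INC d by 14): {c=-10, d=14}
  after event 4 (t=24: INC d by 6): {c=-10, d=20}
  after event 5 (t=31: DEL d): {c=-10}
  after event 6 (t=38: DEC b by 1): {b=-1, c=-10}
  after event 7 (t=43: DEC c by 4): {b=-1, c=-14}
  after event 8 (t=51: SET b = 38): {b=38, c=-14}
  after event 9 (t=52: DEC d by 12): {b=38, c=-14, d=-12}
  after event 10 (t=57: INC a by 12): {a=12, b=38, c=-14, d=-12}
  after event 11 (t=63: DEC b by 3): {a=12, b=35, c=-14, d=-12}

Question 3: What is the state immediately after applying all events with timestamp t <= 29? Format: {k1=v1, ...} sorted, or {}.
Apply events with t <= 29 (4 events):
  after event 1 (t=4: DEL c): {}
  after event 2 (t=11: DEC c by 10): {c=-10}
  after event 3 (t=14: INC d by 14): {c=-10, d=14}
  after event 4 (t=24: INC d by 6): {c=-10, d=20}

Answer: {c=-10, d=20}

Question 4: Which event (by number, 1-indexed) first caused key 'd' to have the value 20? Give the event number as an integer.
Answer: 4

Derivation:
Looking for first event where d becomes 20:
  event 3: d = 14
  event 4: d 14 -> 20  <-- first match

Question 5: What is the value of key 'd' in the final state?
Answer: -12

Derivation:
Track key 'd' through all 11 events:
  event 1 (t=4: DEL c): d unchanged
  event 2 (t=11: DEC c by 10): d unchanged
  event 3 (t=14: INC d by 14): d (absent) -> 14
  event 4 (t=24: INC d by 6): d 14 -> 20
  event 5 (t=31: DEL d): d 20 -> (absent)
  event 6 (t=38: DEC b by 1): d unchanged
  event 7 (t=43: DEC c by 4): d unchanged
  event 8 (t=51: SET b = 38): d unchanged
  event 9 (t=52: DEC d by 12): d (absent) -> -12
  event 10 (t=57: INC a by 12): d unchanged
  event 11 (t=63: DEC b by 3): d unchanged
Final: d = -12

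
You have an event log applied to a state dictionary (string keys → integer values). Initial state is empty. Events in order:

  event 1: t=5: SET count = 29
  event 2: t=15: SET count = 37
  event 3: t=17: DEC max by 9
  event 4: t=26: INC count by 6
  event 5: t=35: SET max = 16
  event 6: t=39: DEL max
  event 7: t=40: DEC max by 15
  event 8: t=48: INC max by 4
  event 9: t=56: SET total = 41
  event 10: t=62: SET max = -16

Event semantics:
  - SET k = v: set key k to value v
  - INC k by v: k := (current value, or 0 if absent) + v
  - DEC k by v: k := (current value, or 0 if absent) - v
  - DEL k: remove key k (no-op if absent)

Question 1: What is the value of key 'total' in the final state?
Track key 'total' through all 10 events:
  event 1 (t=5: SET count = 29): total unchanged
  event 2 (t=15: SET count = 37): total unchanged
  event 3 (t=17: DEC max by 9): total unchanged
  event 4 (t=26: INC count by 6): total unchanged
  event 5 (t=35: SET max = 16): total unchanged
  event 6 (t=39: DEL max): total unchanged
  event 7 (t=40: DEC max by 15): total unchanged
  event 8 (t=48: INC max by 4): total unchanged
  event 9 (t=56: SET total = 41): total (absent) -> 41
  event 10 (t=62: SET max = -16): total unchanged
Final: total = 41

Answer: 41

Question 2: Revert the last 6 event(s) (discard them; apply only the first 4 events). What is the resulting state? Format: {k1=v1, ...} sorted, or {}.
Keep first 4 events (discard last 6):
  after event 1 (t=5: SET count = 29): {count=29}
  after event 2 (t=15: SET count = 37): {count=37}
  after event 3 (t=17: DEC max by 9): {count=37, max=-9}
  after event 4 (t=26: INC count by 6): {count=43, max=-9}

Answer: {count=43, max=-9}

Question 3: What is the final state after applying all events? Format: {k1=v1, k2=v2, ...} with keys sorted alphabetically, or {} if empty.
Answer: {count=43, max=-16, total=41}

Derivation:
  after event 1 (t=5: SET count = 29): {count=29}
  after event 2 (t=15: SET count = 37): {count=37}
  after event 3 (t=17: DEC max by 9): {count=37, max=-9}
  after event 4 (t=26: INC count by 6): {count=43, max=-9}
  after event 5 (t=35: SET max = 16): {count=43, max=16}
  after event 6 (t=39: DEL max): {count=43}
  after event 7 (t=40: DEC max by 15): {count=43, max=-15}
  after event 8 (t=48: INC max by 4): {count=43, max=-11}
  after event 9 (t=56: SET total = 41): {count=43, max=-11, total=41}
  after event 10 (t=62: SET max = -16): {count=43, max=-16, total=41}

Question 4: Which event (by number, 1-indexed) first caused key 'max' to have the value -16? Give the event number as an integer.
Answer: 10

Derivation:
Looking for first event where max becomes -16:
  event 3: max = -9
  event 4: max = -9
  event 5: max = 16
  event 6: max = (absent)
  event 7: max = -15
  event 8: max = -11
  event 9: max = -11
  event 10: max -11 -> -16  <-- first match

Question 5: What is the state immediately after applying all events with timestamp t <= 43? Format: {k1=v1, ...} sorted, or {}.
Answer: {count=43, max=-15}

Derivation:
Apply events with t <= 43 (7 events):
  after event 1 (t=5: SET count = 29): {count=29}
  after event 2 (t=15: SET count = 37): {count=37}
  after event 3 (t=17: DEC max by 9): {count=37, max=-9}
  after event 4 (t=26: INC count by 6): {count=43, max=-9}
  after event 5 (t=35: SET max = 16): {count=43, max=16}
  after event 6 (t=39: DEL max): {count=43}
  after event 7 (t=40: DEC max by 15): {count=43, max=-15}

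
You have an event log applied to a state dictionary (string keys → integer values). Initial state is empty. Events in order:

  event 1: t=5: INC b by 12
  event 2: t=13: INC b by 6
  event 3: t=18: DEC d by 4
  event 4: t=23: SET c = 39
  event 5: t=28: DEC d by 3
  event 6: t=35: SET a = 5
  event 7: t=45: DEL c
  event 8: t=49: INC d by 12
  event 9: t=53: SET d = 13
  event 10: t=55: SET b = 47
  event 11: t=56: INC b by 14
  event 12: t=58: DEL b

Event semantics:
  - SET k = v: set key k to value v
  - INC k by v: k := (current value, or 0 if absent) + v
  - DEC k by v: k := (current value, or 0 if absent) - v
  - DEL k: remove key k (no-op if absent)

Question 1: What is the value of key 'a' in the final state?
Track key 'a' through all 12 events:
  event 1 (t=5: INC b by 12): a unchanged
  event 2 (t=13: INC b by 6): a unchanged
  event 3 (t=18: DEC d by 4): a unchanged
  event 4 (t=23: SET c = 39): a unchanged
  event 5 (t=28: DEC d by 3): a unchanged
  event 6 (t=35: SET a = 5): a (absent) -> 5
  event 7 (t=45: DEL c): a unchanged
  event 8 (t=49: INC d by 12): a unchanged
  event 9 (t=53: SET d = 13): a unchanged
  event 10 (t=55: SET b = 47): a unchanged
  event 11 (t=56: INC b by 14): a unchanged
  event 12 (t=58: DEL b): a unchanged
Final: a = 5

Answer: 5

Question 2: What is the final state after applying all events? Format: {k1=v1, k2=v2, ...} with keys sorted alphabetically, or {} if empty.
  after event 1 (t=5: INC b by 12): {b=12}
  after event 2 (t=13: INC b by 6): {b=18}
  after event 3 (t=18: DEC d by 4): {b=18, d=-4}
  after event 4 (t=23: SET c = 39): {b=18, c=39, d=-4}
  after event 5 (t=28: DEC d by 3): {b=18, c=39, d=-7}
  after event 6 (t=35: SET a = 5): {a=5, b=18, c=39, d=-7}
  after event 7 (t=45: DEL c): {a=5, b=18, d=-7}
  after event 8 (t=49: INC d by 12): {a=5, b=18, d=5}
  after event 9 (t=53: SET d = 13): {a=5, b=18, d=13}
  after event 10 (t=55: SET b = 47): {a=5, b=47, d=13}
  after event 11 (t=56: INC b by 14): {a=5, b=61, d=13}
  after event 12 (t=58: DEL b): {a=5, d=13}

Answer: {a=5, d=13}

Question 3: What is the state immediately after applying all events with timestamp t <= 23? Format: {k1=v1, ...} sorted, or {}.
Answer: {b=18, c=39, d=-4}

Derivation:
Apply events with t <= 23 (4 events):
  after event 1 (t=5: INC b by 12): {b=12}
  after event 2 (t=13: INC b by 6): {b=18}
  after event 3 (t=18: DEC d by 4): {b=18, d=-4}
  after event 4 (t=23: SET c = 39): {b=18, c=39, d=-4}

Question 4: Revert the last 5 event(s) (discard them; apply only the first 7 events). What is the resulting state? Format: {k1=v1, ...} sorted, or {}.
Answer: {a=5, b=18, d=-7}

Derivation:
Keep first 7 events (discard last 5):
  after event 1 (t=5: INC b by 12): {b=12}
  after event 2 (t=13: INC b by 6): {b=18}
  after event 3 (t=18: DEC d by 4): {b=18, d=-4}
  after event 4 (t=23: SET c = 39): {b=18, c=39, d=-4}
  after event 5 (t=28: DEC d by 3): {b=18, c=39, d=-7}
  after event 6 (t=35: SET a = 5): {a=5, b=18, c=39, d=-7}
  after event 7 (t=45: DEL c): {a=5, b=18, d=-7}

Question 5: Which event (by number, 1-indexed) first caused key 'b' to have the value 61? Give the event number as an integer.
Answer: 11

Derivation:
Looking for first event where b becomes 61:
  event 1: b = 12
  event 2: b = 18
  event 3: b = 18
  event 4: b = 18
  event 5: b = 18
  event 6: b = 18
  event 7: b = 18
  event 8: b = 18
  event 9: b = 18
  event 10: b = 47
  event 11: b 47 -> 61  <-- first match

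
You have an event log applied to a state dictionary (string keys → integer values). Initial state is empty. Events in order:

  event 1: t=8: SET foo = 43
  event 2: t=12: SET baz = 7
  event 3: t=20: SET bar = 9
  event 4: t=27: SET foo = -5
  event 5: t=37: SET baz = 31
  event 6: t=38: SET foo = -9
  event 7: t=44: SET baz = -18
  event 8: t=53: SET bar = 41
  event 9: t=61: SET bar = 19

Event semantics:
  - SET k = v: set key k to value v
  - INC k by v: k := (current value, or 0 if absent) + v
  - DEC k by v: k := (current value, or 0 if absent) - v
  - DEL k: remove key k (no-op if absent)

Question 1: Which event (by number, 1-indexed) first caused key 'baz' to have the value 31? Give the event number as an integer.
Looking for first event where baz becomes 31:
  event 2: baz = 7
  event 3: baz = 7
  event 4: baz = 7
  event 5: baz 7 -> 31  <-- first match

Answer: 5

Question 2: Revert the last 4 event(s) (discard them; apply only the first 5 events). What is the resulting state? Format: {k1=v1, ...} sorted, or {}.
Answer: {bar=9, baz=31, foo=-5}

Derivation:
Keep first 5 events (discard last 4):
  after event 1 (t=8: SET foo = 43): {foo=43}
  after event 2 (t=12: SET baz = 7): {baz=7, foo=43}
  after event 3 (t=20: SET bar = 9): {bar=9, baz=7, foo=43}
  after event 4 (t=27: SET foo = -5): {bar=9, baz=7, foo=-5}
  after event 5 (t=37: SET baz = 31): {bar=9, baz=31, foo=-5}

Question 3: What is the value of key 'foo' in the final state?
Track key 'foo' through all 9 events:
  event 1 (t=8: SET foo = 43): foo (absent) -> 43
  event 2 (t=12: SET baz = 7): foo unchanged
  event 3 (t=20: SET bar = 9): foo unchanged
  event 4 (t=27: SET foo = -5): foo 43 -> -5
  event 5 (t=37: SET baz = 31): foo unchanged
  event 6 (t=38: SET foo = -9): foo -5 -> -9
  event 7 (t=44: SET baz = -18): foo unchanged
  event 8 (t=53: SET bar = 41): foo unchanged
  event 9 (t=61: SET bar = 19): foo unchanged
Final: foo = -9

Answer: -9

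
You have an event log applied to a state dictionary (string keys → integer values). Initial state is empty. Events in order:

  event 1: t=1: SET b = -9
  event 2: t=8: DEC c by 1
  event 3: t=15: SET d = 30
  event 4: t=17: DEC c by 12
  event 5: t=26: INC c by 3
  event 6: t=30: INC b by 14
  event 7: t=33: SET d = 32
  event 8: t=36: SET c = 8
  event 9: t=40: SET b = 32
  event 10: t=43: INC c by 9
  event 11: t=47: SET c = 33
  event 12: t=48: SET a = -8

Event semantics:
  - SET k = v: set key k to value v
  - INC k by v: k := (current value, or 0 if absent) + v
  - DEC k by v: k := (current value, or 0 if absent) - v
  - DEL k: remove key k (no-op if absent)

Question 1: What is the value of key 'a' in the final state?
Answer: -8

Derivation:
Track key 'a' through all 12 events:
  event 1 (t=1: SET b = -9): a unchanged
  event 2 (t=8: DEC c by 1): a unchanged
  event 3 (t=15: SET d = 30): a unchanged
  event 4 (t=17: DEC c by 12): a unchanged
  event 5 (t=26: INC c by 3): a unchanged
  event 6 (t=30: INC b by 14): a unchanged
  event 7 (t=33: SET d = 32): a unchanged
  event 8 (t=36: SET c = 8): a unchanged
  event 9 (t=40: SET b = 32): a unchanged
  event 10 (t=43: INC c by 9): a unchanged
  event 11 (t=47: SET c = 33): a unchanged
  event 12 (t=48: SET a = -8): a (absent) -> -8
Final: a = -8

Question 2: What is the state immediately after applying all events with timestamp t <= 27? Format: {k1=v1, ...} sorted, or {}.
Apply events with t <= 27 (5 events):
  after event 1 (t=1: SET b = -9): {b=-9}
  after event 2 (t=8: DEC c by 1): {b=-9, c=-1}
  after event 3 (t=15: SET d = 30): {b=-9, c=-1, d=30}
  after event 4 (t=17: DEC c by 12): {b=-9, c=-13, d=30}
  after event 5 (t=26: INC c by 3): {b=-9, c=-10, d=30}

Answer: {b=-9, c=-10, d=30}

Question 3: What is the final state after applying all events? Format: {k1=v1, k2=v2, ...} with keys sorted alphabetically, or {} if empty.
Answer: {a=-8, b=32, c=33, d=32}

Derivation:
  after event 1 (t=1: SET b = -9): {b=-9}
  after event 2 (t=8: DEC c by 1): {b=-9, c=-1}
  after event 3 (t=15: SET d = 30): {b=-9, c=-1, d=30}
  after event 4 (t=17: DEC c by 12): {b=-9, c=-13, d=30}
  after event 5 (t=26: INC c by 3): {b=-9, c=-10, d=30}
  after event 6 (t=30: INC b by 14): {b=5, c=-10, d=30}
  after event 7 (t=33: SET d = 32): {b=5, c=-10, d=32}
  after event 8 (t=36: SET c = 8): {b=5, c=8, d=32}
  after event 9 (t=40: SET b = 32): {b=32, c=8, d=32}
  after event 10 (t=43: INC c by 9): {b=32, c=17, d=32}
  after event 11 (t=47: SET c = 33): {b=32, c=33, d=32}
  after event 12 (t=48: SET a = -8): {a=-8, b=32, c=33, d=32}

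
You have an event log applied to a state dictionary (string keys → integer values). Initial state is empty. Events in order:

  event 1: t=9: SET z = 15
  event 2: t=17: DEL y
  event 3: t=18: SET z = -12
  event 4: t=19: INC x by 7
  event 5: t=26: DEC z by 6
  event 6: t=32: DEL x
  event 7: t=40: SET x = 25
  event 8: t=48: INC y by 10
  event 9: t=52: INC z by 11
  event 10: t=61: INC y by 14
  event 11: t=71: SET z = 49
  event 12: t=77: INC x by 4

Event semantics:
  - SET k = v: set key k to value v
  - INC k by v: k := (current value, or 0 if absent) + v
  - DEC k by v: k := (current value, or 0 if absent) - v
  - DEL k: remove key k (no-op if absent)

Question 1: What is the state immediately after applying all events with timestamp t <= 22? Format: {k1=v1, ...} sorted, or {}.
Answer: {x=7, z=-12}

Derivation:
Apply events with t <= 22 (4 events):
  after event 1 (t=9: SET z = 15): {z=15}
  after event 2 (t=17: DEL y): {z=15}
  after event 3 (t=18: SET z = -12): {z=-12}
  after event 4 (t=19: INC x by 7): {x=7, z=-12}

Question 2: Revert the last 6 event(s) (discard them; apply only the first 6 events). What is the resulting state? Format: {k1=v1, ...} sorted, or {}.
Keep first 6 events (discard last 6):
  after event 1 (t=9: SET z = 15): {z=15}
  after event 2 (t=17: DEL y): {z=15}
  after event 3 (t=18: SET z = -12): {z=-12}
  after event 4 (t=19: INC x by 7): {x=7, z=-12}
  after event 5 (t=26: DEC z by 6): {x=7, z=-18}
  after event 6 (t=32: DEL x): {z=-18}

Answer: {z=-18}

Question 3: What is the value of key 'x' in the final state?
Track key 'x' through all 12 events:
  event 1 (t=9: SET z = 15): x unchanged
  event 2 (t=17: DEL y): x unchanged
  event 3 (t=18: SET z = -12): x unchanged
  event 4 (t=19: INC x by 7): x (absent) -> 7
  event 5 (t=26: DEC z by 6): x unchanged
  event 6 (t=32: DEL x): x 7 -> (absent)
  event 7 (t=40: SET x = 25): x (absent) -> 25
  event 8 (t=48: INC y by 10): x unchanged
  event 9 (t=52: INC z by 11): x unchanged
  event 10 (t=61: INC y by 14): x unchanged
  event 11 (t=71: SET z = 49): x unchanged
  event 12 (t=77: INC x by 4): x 25 -> 29
Final: x = 29

Answer: 29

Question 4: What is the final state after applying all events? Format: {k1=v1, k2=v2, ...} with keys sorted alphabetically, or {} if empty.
  after event 1 (t=9: SET z = 15): {z=15}
  after event 2 (t=17: DEL y): {z=15}
  after event 3 (t=18: SET z = -12): {z=-12}
  after event 4 (t=19: INC x by 7): {x=7, z=-12}
  after event 5 (t=26: DEC z by 6): {x=7, z=-18}
  after event 6 (t=32: DEL x): {z=-18}
  after event 7 (t=40: SET x = 25): {x=25, z=-18}
  after event 8 (t=48: INC y by 10): {x=25, y=10, z=-18}
  after event 9 (t=52: INC z by 11): {x=25, y=10, z=-7}
  after event 10 (t=61: INC y by 14): {x=25, y=24, z=-7}
  after event 11 (t=71: SET z = 49): {x=25, y=24, z=49}
  after event 12 (t=77: INC x by 4): {x=29, y=24, z=49}

Answer: {x=29, y=24, z=49}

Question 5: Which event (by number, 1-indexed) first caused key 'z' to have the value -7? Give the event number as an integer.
Answer: 9

Derivation:
Looking for first event where z becomes -7:
  event 1: z = 15
  event 2: z = 15
  event 3: z = -12
  event 4: z = -12
  event 5: z = -18
  event 6: z = -18
  event 7: z = -18
  event 8: z = -18
  event 9: z -18 -> -7  <-- first match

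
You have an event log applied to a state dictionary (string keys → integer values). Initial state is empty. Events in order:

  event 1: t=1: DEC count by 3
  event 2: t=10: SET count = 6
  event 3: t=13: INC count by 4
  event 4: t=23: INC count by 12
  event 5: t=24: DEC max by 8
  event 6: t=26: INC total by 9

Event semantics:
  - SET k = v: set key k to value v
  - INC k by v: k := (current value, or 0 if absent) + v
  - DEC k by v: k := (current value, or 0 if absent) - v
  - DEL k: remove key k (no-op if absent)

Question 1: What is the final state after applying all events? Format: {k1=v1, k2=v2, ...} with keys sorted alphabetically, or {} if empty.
  after event 1 (t=1: DEC count by 3): {count=-3}
  after event 2 (t=10: SET count = 6): {count=6}
  after event 3 (t=13: INC count by 4): {count=10}
  after event 4 (t=23: INC count by 12): {count=22}
  after event 5 (t=24: DEC max by 8): {count=22, max=-8}
  after event 6 (t=26: INC total by 9): {count=22, max=-8, total=9}

Answer: {count=22, max=-8, total=9}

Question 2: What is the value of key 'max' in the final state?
Track key 'max' through all 6 events:
  event 1 (t=1: DEC count by 3): max unchanged
  event 2 (t=10: SET count = 6): max unchanged
  event 3 (t=13: INC count by 4): max unchanged
  event 4 (t=23: INC count by 12): max unchanged
  event 5 (t=24: DEC max by 8): max (absent) -> -8
  event 6 (t=26: INC total by 9): max unchanged
Final: max = -8

Answer: -8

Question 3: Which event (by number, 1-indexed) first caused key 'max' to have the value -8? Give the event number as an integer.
Answer: 5

Derivation:
Looking for first event where max becomes -8:
  event 5: max (absent) -> -8  <-- first match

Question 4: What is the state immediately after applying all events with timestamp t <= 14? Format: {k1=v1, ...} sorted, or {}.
Answer: {count=10}

Derivation:
Apply events with t <= 14 (3 events):
  after event 1 (t=1: DEC count by 3): {count=-3}
  after event 2 (t=10: SET count = 6): {count=6}
  after event 3 (t=13: INC count by 4): {count=10}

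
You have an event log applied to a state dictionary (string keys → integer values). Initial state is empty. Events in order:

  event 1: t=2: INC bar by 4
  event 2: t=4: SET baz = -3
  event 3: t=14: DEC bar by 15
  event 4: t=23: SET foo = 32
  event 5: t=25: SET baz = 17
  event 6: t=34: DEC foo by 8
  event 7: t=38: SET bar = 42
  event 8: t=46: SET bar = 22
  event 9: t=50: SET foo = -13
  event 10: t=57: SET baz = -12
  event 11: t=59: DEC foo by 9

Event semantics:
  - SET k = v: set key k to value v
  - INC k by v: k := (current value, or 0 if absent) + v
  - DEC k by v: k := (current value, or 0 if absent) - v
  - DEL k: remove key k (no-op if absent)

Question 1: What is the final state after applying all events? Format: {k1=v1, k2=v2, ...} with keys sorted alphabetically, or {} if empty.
Answer: {bar=22, baz=-12, foo=-22}

Derivation:
  after event 1 (t=2: INC bar by 4): {bar=4}
  after event 2 (t=4: SET baz = -3): {bar=4, baz=-3}
  after event 3 (t=14: DEC bar by 15): {bar=-11, baz=-3}
  after event 4 (t=23: SET foo = 32): {bar=-11, baz=-3, foo=32}
  after event 5 (t=25: SET baz = 17): {bar=-11, baz=17, foo=32}
  after event 6 (t=34: DEC foo by 8): {bar=-11, baz=17, foo=24}
  after event 7 (t=38: SET bar = 42): {bar=42, baz=17, foo=24}
  after event 8 (t=46: SET bar = 22): {bar=22, baz=17, foo=24}
  after event 9 (t=50: SET foo = -13): {bar=22, baz=17, foo=-13}
  after event 10 (t=57: SET baz = -12): {bar=22, baz=-12, foo=-13}
  after event 11 (t=59: DEC foo by 9): {bar=22, baz=-12, foo=-22}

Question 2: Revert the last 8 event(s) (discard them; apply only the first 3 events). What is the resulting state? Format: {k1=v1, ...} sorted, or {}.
Keep first 3 events (discard last 8):
  after event 1 (t=2: INC bar by 4): {bar=4}
  after event 2 (t=4: SET baz = -3): {bar=4, baz=-3}
  after event 3 (t=14: DEC bar by 15): {bar=-11, baz=-3}

Answer: {bar=-11, baz=-3}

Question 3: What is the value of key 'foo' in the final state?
Answer: -22

Derivation:
Track key 'foo' through all 11 events:
  event 1 (t=2: INC bar by 4): foo unchanged
  event 2 (t=4: SET baz = -3): foo unchanged
  event 3 (t=14: DEC bar by 15): foo unchanged
  event 4 (t=23: SET foo = 32): foo (absent) -> 32
  event 5 (t=25: SET baz = 17): foo unchanged
  event 6 (t=34: DEC foo by 8): foo 32 -> 24
  event 7 (t=38: SET bar = 42): foo unchanged
  event 8 (t=46: SET bar = 22): foo unchanged
  event 9 (t=50: SET foo = -13): foo 24 -> -13
  event 10 (t=57: SET baz = -12): foo unchanged
  event 11 (t=59: DEC foo by 9): foo -13 -> -22
Final: foo = -22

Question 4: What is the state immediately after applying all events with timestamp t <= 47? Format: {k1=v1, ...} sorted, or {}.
Apply events with t <= 47 (8 events):
  after event 1 (t=2: INC bar by 4): {bar=4}
  after event 2 (t=4: SET baz = -3): {bar=4, baz=-3}
  after event 3 (t=14: DEC bar by 15): {bar=-11, baz=-3}
  after event 4 (t=23: SET foo = 32): {bar=-11, baz=-3, foo=32}
  after event 5 (t=25: SET baz = 17): {bar=-11, baz=17, foo=32}
  after event 6 (t=34: DEC foo by 8): {bar=-11, baz=17, foo=24}
  after event 7 (t=38: SET bar = 42): {bar=42, baz=17, foo=24}
  after event 8 (t=46: SET bar = 22): {bar=22, baz=17, foo=24}

Answer: {bar=22, baz=17, foo=24}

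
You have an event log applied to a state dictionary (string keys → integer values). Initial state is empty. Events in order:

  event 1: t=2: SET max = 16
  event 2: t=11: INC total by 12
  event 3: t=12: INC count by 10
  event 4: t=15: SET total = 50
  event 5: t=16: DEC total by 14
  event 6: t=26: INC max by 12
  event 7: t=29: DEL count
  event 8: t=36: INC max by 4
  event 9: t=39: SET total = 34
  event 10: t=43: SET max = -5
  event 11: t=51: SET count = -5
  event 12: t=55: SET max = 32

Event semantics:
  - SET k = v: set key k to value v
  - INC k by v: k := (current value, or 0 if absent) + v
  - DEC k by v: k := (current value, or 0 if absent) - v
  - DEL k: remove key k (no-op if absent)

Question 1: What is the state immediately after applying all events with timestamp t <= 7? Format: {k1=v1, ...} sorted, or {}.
Apply events with t <= 7 (1 events):
  after event 1 (t=2: SET max = 16): {max=16}

Answer: {max=16}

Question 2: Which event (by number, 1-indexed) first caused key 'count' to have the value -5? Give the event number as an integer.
Answer: 11

Derivation:
Looking for first event where count becomes -5:
  event 3: count = 10
  event 4: count = 10
  event 5: count = 10
  event 6: count = 10
  event 7: count = (absent)
  event 11: count (absent) -> -5  <-- first match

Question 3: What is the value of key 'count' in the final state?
Answer: -5

Derivation:
Track key 'count' through all 12 events:
  event 1 (t=2: SET max = 16): count unchanged
  event 2 (t=11: INC total by 12): count unchanged
  event 3 (t=12: INC count by 10): count (absent) -> 10
  event 4 (t=15: SET total = 50): count unchanged
  event 5 (t=16: DEC total by 14): count unchanged
  event 6 (t=26: INC max by 12): count unchanged
  event 7 (t=29: DEL count): count 10 -> (absent)
  event 8 (t=36: INC max by 4): count unchanged
  event 9 (t=39: SET total = 34): count unchanged
  event 10 (t=43: SET max = -5): count unchanged
  event 11 (t=51: SET count = -5): count (absent) -> -5
  event 12 (t=55: SET max = 32): count unchanged
Final: count = -5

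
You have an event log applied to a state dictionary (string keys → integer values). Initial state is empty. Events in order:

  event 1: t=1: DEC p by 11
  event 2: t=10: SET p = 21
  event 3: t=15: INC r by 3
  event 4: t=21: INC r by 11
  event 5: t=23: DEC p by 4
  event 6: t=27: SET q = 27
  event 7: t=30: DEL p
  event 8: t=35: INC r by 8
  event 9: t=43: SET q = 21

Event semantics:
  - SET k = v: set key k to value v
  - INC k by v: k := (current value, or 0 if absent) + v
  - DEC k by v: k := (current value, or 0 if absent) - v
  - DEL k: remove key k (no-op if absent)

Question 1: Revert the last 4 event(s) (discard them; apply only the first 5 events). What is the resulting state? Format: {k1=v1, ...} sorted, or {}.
Keep first 5 events (discard last 4):
  after event 1 (t=1: DEC p by 11): {p=-11}
  after event 2 (t=10: SET p = 21): {p=21}
  after event 3 (t=15: INC r by 3): {p=21, r=3}
  after event 4 (t=21: INC r by 11): {p=21, r=14}
  after event 5 (t=23: DEC p by 4): {p=17, r=14}

Answer: {p=17, r=14}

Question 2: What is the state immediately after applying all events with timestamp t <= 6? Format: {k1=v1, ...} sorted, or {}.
Answer: {p=-11}

Derivation:
Apply events with t <= 6 (1 events):
  after event 1 (t=1: DEC p by 11): {p=-11}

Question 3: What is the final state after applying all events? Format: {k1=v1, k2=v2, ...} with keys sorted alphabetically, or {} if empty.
Answer: {q=21, r=22}

Derivation:
  after event 1 (t=1: DEC p by 11): {p=-11}
  after event 2 (t=10: SET p = 21): {p=21}
  after event 3 (t=15: INC r by 3): {p=21, r=3}
  after event 4 (t=21: INC r by 11): {p=21, r=14}
  after event 5 (t=23: DEC p by 4): {p=17, r=14}
  after event 6 (t=27: SET q = 27): {p=17, q=27, r=14}
  after event 7 (t=30: DEL p): {q=27, r=14}
  after event 8 (t=35: INC r by 8): {q=27, r=22}
  after event 9 (t=43: SET q = 21): {q=21, r=22}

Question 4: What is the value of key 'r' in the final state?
Answer: 22

Derivation:
Track key 'r' through all 9 events:
  event 1 (t=1: DEC p by 11): r unchanged
  event 2 (t=10: SET p = 21): r unchanged
  event 3 (t=15: INC r by 3): r (absent) -> 3
  event 4 (t=21: INC r by 11): r 3 -> 14
  event 5 (t=23: DEC p by 4): r unchanged
  event 6 (t=27: SET q = 27): r unchanged
  event 7 (t=30: DEL p): r unchanged
  event 8 (t=35: INC r by 8): r 14 -> 22
  event 9 (t=43: SET q = 21): r unchanged
Final: r = 22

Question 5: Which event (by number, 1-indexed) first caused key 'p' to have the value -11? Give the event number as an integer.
Looking for first event where p becomes -11:
  event 1: p (absent) -> -11  <-- first match

Answer: 1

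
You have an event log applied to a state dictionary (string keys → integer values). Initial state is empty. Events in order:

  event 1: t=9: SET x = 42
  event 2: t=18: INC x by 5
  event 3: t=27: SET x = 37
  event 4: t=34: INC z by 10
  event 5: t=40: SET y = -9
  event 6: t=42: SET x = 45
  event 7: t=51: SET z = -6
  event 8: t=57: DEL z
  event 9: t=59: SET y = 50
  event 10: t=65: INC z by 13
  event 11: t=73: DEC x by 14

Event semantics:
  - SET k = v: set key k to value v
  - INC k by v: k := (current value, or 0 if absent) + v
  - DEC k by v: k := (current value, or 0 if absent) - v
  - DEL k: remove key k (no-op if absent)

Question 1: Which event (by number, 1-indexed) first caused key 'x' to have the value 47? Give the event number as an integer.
Looking for first event where x becomes 47:
  event 1: x = 42
  event 2: x 42 -> 47  <-- first match

Answer: 2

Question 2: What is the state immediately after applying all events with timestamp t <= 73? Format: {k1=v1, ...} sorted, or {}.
Answer: {x=31, y=50, z=13}

Derivation:
Apply events with t <= 73 (11 events):
  after event 1 (t=9: SET x = 42): {x=42}
  after event 2 (t=18: INC x by 5): {x=47}
  after event 3 (t=27: SET x = 37): {x=37}
  after event 4 (t=34: INC z by 10): {x=37, z=10}
  after event 5 (t=40: SET y = -9): {x=37, y=-9, z=10}
  after event 6 (t=42: SET x = 45): {x=45, y=-9, z=10}
  after event 7 (t=51: SET z = -6): {x=45, y=-9, z=-6}
  after event 8 (t=57: DEL z): {x=45, y=-9}
  after event 9 (t=59: SET y = 50): {x=45, y=50}
  after event 10 (t=65: INC z by 13): {x=45, y=50, z=13}
  after event 11 (t=73: DEC x by 14): {x=31, y=50, z=13}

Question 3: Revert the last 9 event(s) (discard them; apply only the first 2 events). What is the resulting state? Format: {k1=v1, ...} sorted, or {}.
Keep first 2 events (discard last 9):
  after event 1 (t=9: SET x = 42): {x=42}
  after event 2 (t=18: INC x by 5): {x=47}

Answer: {x=47}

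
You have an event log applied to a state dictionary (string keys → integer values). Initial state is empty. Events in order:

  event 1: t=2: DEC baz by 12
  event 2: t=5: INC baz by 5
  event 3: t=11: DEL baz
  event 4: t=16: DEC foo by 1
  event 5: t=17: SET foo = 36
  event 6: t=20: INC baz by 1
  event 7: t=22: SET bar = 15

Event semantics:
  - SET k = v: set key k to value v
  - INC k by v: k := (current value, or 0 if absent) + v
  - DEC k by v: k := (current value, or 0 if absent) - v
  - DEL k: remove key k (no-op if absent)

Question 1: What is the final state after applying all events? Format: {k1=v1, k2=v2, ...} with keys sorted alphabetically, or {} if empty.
  after event 1 (t=2: DEC baz by 12): {baz=-12}
  after event 2 (t=5: INC baz by 5): {baz=-7}
  after event 3 (t=11: DEL baz): {}
  after event 4 (t=16: DEC foo by 1): {foo=-1}
  after event 5 (t=17: SET foo = 36): {foo=36}
  after event 6 (t=20: INC baz by 1): {baz=1, foo=36}
  after event 7 (t=22: SET bar = 15): {bar=15, baz=1, foo=36}

Answer: {bar=15, baz=1, foo=36}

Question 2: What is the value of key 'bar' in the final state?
Track key 'bar' through all 7 events:
  event 1 (t=2: DEC baz by 12): bar unchanged
  event 2 (t=5: INC baz by 5): bar unchanged
  event 3 (t=11: DEL baz): bar unchanged
  event 4 (t=16: DEC foo by 1): bar unchanged
  event 5 (t=17: SET foo = 36): bar unchanged
  event 6 (t=20: INC baz by 1): bar unchanged
  event 7 (t=22: SET bar = 15): bar (absent) -> 15
Final: bar = 15

Answer: 15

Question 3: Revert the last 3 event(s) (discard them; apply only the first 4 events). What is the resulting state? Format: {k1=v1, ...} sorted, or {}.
Answer: {foo=-1}

Derivation:
Keep first 4 events (discard last 3):
  after event 1 (t=2: DEC baz by 12): {baz=-12}
  after event 2 (t=5: INC baz by 5): {baz=-7}
  after event 3 (t=11: DEL baz): {}
  after event 4 (t=16: DEC foo by 1): {foo=-1}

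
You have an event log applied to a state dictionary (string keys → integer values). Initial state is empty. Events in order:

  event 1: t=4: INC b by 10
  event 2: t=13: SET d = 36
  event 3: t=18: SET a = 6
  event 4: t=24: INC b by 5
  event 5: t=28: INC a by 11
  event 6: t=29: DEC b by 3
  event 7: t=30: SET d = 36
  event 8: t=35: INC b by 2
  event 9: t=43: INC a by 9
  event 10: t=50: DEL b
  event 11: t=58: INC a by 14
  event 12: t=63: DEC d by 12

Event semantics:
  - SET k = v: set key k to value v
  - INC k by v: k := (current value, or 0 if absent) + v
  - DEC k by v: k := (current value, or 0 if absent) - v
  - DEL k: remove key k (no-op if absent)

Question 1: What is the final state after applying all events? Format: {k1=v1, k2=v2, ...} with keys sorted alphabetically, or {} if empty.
  after event 1 (t=4: INC b by 10): {b=10}
  after event 2 (t=13: SET d = 36): {b=10, d=36}
  after event 3 (t=18: SET a = 6): {a=6, b=10, d=36}
  after event 4 (t=24: INC b by 5): {a=6, b=15, d=36}
  after event 5 (t=28: INC a by 11): {a=17, b=15, d=36}
  after event 6 (t=29: DEC b by 3): {a=17, b=12, d=36}
  after event 7 (t=30: SET d = 36): {a=17, b=12, d=36}
  after event 8 (t=35: INC b by 2): {a=17, b=14, d=36}
  after event 9 (t=43: INC a by 9): {a=26, b=14, d=36}
  after event 10 (t=50: DEL b): {a=26, d=36}
  after event 11 (t=58: INC a by 14): {a=40, d=36}
  after event 12 (t=63: DEC d by 12): {a=40, d=24}

Answer: {a=40, d=24}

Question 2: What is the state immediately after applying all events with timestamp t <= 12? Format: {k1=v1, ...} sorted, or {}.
Answer: {b=10}

Derivation:
Apply events with t <= 12 (1 events):
  after event 1 (t=4: INC b by 10): {b=10}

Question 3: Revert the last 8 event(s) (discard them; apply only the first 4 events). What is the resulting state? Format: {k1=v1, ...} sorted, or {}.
Keep first 4 events (discard last 8):
  after event 1 (t=4: INC b by 10): {b=10}
  after event 2 (t=13: SET d = 36): {b=10, d=36}
  after event 3 (t=18: SET a = 6): {a=6, b=10, d=36}
  after event 4 (t=24: INC b by 5): {a=6, b=15, d=36}

Answer: {a=6, b=15, d=36}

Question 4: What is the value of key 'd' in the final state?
Answer: 24

Derivation:
Track key 'd' through all 12 events:
  event 1 (t=4: INC b by 10): d unchanged
  event 2 (t=13: SET d = 36): d (absent) -> 36
  event 3 (t=18: SET a = 6): d unchanged
  event 4 (t=24: INC b by 5): d unchanged
  event 5 (t=28: INC a by 11): d unchanged
  event 6 (t=29: DEC b by 3): d unchanged
  event 7 (t=30: SET d = 36): d 36 -> 36
  event 8 (t=35: INC b by 2): d unchanged
  event 9 (t=43: INC a by 9): d unchanged
  event 10 (t=50: DEL b): d unchanged
  event 11 (t=58: INC a by 14): d unchanged
  event 12 (t=63: DEC d by 12): d 36 -> 24
Final: d = 24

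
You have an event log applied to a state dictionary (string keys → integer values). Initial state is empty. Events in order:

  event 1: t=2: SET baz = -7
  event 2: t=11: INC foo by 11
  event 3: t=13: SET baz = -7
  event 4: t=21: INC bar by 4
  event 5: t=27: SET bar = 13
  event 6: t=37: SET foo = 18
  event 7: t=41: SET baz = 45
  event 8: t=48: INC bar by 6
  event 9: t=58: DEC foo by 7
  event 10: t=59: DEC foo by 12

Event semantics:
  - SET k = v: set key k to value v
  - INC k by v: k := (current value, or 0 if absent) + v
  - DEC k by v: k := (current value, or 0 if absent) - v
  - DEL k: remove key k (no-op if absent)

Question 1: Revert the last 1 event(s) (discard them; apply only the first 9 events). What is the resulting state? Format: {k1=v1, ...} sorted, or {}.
Keep first 9 events (discard last 1):
  after event 1 (t=2: SET baz = -7): {baz=-7}
  after event 2 (t=11: INC foo by 11): {baz=-7, foo=11}
  after event 3 (t=13: SET baz = -7): {baz=-7, foo=11}
  after event 4 (t=21: INC bar by 4): {bar=4, baz=-7, foo=11}
  after event 5 (t=27: SET bar = 13): {bar=13, baz=-7, foo=11}
  after event 6 (t=37: SET foo = 18): {bar=13, baz=-7, foo=18}
  after event 7 (t=41: SET baz = 45): {bar=13, baz=45, foo=18}
  after event 8 (t=48: INC bar by 6): {bar=19, baz=45, foo=18}
  after event 9 (t=58: DEC foo by 7): {bar=19, baz=45, foo=11}

Answer: {bar=19, baz=45, foo=11}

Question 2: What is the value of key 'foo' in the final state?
Track key 'foo' through all 10 events:
  event 1 (t=2: SET baz = -7): foo unchanged
  event 2 (t=11: INC foo by 11): foo (absent) -> 11
  event 3 (t=13: SET baz = -7): foo unchanged
  event 4 (t=21: INC bar by 4): foo unchanged
  event 5 (t=27: SET bar = 13): foo unchanged
  event 6 (t=37: SET foo = 18): foo 11 -> 18
  event 7 (t=41: SET baz = 45): foo unchanged
  event 8 (t=48: INC bar by 6): foo unchanged
  event 9 (t=58: DEC foo by 7): foo 18 -> 11
  event 10 (t=59: DEC foo by 12): foo 11 -> -1
Final: foo = -1

Answer: -1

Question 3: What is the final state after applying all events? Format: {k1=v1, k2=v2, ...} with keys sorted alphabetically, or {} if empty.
Answer: {bar=19, baz=45, foo=-1}

Derivation:
  after event 1 (t=2: SET baz = -7): {baz=-7}
  after event 2 (t=11: INC foo by 11): {baz=-7, foo=11}
  after event 3 (t=13: SET baz = -7): {baz=-7, foo=11}
  after event 4 (t=21: INC bar by 4): {bar=4, baz=-7, foo=11}
  after event 5 (t=27: SET bar = 13): {bar=13, baz=-7, foo=11}
  after event 6 (t=37: SET foo = 18): {bar=13, baz=-7, foo=18}
  after event 7 (t=41: SET baz = 45): {bar=13, baz=45, foo=18}
  after event 8 (t=48: INC bar by 6): {bar=19, baz=45, foo=18}
  after event 9 (t=58: DEC foo by 7): {bar=19, baz=45, foo=11}
  after event 10 (t=59: DEC foo by 12): {bar=19, baz=45, foo=-1}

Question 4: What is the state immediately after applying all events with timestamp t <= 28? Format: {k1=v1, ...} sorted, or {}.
Answer: {bar=13, baz=-7, foo=11}

Derivation:
Apply events with t <= 28 (5 events):
  after event 1 (t=2: SET baz = -7): {baz=-7}
  after event 2 (t=11: INC foo by 11): {baz=-7, foo=11}
  after event 3 (t=13: SET baz = -7): {baz=-7, foo=11}
  after event 4 (t=21: INC bar by 4): {bar=4, baz=-7, foo=11}
  after event 5 (t=27: SET bar = 13): {bar=13, baz=-7, foo=11}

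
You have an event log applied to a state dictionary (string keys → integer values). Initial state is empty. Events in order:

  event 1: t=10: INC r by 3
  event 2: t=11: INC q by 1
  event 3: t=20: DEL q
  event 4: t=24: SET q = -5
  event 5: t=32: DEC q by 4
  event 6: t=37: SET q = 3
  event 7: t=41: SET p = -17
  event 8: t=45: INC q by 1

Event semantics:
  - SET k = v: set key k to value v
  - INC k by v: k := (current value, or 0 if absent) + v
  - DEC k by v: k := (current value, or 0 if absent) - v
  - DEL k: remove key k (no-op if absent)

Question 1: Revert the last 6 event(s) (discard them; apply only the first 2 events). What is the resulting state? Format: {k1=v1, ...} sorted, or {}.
Keep first 2 events (discard last 6):
  after event 1 (t=10: INC r by 3): {r=3}
  after event 2 (t=11: INC q by 1): {q=1, r=3}

Answer: {q=1, r=3}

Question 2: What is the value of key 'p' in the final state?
Track key 'p' through all 8 events:
  event 1 (t=10: INC r by 3): p unchanged
  event 2 (t=11: INC q by 1): p unchanged
  event 3 (t=20: DEL q): p unchanged
  event 4 (t=24: SET q = -5): p unchanged
  event 5 (t=32: DEC q by 4): p unchanged
  event 6 (t=37: SET q = 3): p unchanged
  event 7 (t=41: SET p = -17): p (absent) -> -17
  event 8 (t=45: INC q by 1): p unchanged
Final: p = -17

Answer: -17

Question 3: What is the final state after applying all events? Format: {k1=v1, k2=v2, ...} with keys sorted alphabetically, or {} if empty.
  after event 1 (t=10: INC r by 3): {r=3}
  after event 2 (t=11: INC q by 1): {q=1, r=3}
  after event 3 (t=20: DEL q): {r=3}
  after event 4 (t=24: SET q = -5): {q=-5, r=3}
  after event 5 (t=32: DEC q by 4): {q=-9, r=3}
  after event 6 (t=37: SET q = 3): {q=3, r=3}
  after event 7 (t=41: SET p = -17): {p=-17, q=3, r=3}
  after event 8 (t=45: INC q by 1): {p=-17, q=4, r=3}

Answer: {p=-17, q=4, r=3}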